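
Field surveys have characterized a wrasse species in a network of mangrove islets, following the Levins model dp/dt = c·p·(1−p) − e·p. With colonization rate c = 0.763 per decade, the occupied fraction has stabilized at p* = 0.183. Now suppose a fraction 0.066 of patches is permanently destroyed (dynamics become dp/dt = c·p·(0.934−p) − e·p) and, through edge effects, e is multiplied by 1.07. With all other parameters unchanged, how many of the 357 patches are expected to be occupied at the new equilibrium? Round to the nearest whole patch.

Balance c(1−p*) = e gives e = 0.763×(1 − 0.18300) = 0.62337.
New p* = 0.934 − e/c = 0.934 − 0.66701/0.76300 = 0.05981.
Expected occupied = 357 × 0.05981 = 21.35 ≈ 21.

21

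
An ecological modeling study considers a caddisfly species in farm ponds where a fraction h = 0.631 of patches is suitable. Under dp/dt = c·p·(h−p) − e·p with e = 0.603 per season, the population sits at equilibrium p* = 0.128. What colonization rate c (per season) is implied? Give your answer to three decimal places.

At equilibrium c(h−p*) = e, so c = e/(h−p*).
c = 0.603/(0.631 − 0.128) = 0.603/0.5030 = 1.1988.

1.199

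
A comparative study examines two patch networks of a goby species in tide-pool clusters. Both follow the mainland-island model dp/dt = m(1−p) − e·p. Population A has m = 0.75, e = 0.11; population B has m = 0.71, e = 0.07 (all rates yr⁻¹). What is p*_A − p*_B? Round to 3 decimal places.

-0.038

A: p*_A = m/(m+e) = 0.75/0.8600 = 0.8721.
B: p*_B = 0.71/0.7800 = 0.9103.
p*_A − p*_B = 0.8721 − 0.9103 = -0.0382.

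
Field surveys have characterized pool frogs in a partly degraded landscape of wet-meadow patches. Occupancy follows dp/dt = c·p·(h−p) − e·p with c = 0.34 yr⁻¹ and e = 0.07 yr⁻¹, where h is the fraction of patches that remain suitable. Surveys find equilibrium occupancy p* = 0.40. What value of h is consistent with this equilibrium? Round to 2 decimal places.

At equilibrium c(h−p*) = e, so h = p* + e/c.
h = 0.40 + 0.07/0.34 = 0.40 + 0.2059 = 0.6059.

0.61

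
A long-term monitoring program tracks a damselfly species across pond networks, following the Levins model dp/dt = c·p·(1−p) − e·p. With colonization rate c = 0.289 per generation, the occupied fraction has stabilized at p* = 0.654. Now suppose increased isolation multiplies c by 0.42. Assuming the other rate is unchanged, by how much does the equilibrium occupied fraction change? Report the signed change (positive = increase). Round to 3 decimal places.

-0.478

Balance c(1−p*) = e gives e = 0.289×(1 − 0.65400) = 0.09999.
New p* = 1 − e/c = 1 − 0.09999/0.12138 = 0.17622.
Δp* = 0.17622 − 0.65400 = -0.47778.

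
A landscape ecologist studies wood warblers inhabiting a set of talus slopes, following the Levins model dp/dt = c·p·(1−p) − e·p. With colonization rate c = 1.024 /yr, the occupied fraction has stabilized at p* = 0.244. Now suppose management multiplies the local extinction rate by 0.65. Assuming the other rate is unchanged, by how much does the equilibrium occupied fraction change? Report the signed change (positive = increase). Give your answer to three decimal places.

Balance c(1−p*) = e gives e = 1.024×(1 − 0.24400) = 0.77414.
New p* = 1 − e/c = 1 − 0.50319/1.02400 = 0.50860.
Δp* = 0.50860 − 0.24400 = +0.26460.

0.265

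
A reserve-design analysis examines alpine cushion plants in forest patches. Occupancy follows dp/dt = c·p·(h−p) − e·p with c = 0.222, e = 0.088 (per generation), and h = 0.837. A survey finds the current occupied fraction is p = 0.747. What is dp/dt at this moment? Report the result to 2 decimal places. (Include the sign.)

Colonization term: c·p·(h−p) = 0.222×0.747×0.0900 = 0.01493.
Extinction term: e·p = 0.06574.
dp/dt = 0.01493 − 0.06574 = -0.05081.

-0.05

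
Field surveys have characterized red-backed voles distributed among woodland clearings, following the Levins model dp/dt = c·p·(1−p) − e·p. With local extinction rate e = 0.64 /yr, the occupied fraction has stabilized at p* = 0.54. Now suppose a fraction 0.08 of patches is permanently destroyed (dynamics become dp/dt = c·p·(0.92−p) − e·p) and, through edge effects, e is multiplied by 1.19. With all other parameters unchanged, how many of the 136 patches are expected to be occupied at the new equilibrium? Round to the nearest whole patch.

51

Balance c(1−p*) = e gives c = e/(1 − 0.54000) = 0.64/0.46000 = 1.39130.
New p* = 0.92 − e/c = 0.92 − 0.76160/1.39130 = 0.37260.
Expected occupied = 136 × 0.37260 = 50.67 ≈ 51.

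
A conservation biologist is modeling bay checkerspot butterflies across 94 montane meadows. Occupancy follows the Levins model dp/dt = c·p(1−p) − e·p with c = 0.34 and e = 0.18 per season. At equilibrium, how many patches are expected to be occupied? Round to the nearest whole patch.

p* = 1 − e/c = 1 − 0.18/0.34 = 0.4706.
Expected occupied patches = N × p* = 94 × 0.4706 = 44.24 ≈ 44.

44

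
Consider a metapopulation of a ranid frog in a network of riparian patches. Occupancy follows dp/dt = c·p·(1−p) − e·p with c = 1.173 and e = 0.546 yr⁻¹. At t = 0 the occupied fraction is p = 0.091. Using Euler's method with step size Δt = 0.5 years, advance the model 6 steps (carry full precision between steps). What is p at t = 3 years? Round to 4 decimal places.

0.2946

Update rule: p ← p + [c·p·(1−p) − e·p]·Δt with Δt = 0.5.
t = 0.5: p = 0.09100 + (+0.02367) = 0.11467
t = 1: p = 0.11467 + (+0.02824) = 0.14291
t = 1.5: p = 0.14291 + (+0.03282) = 0.17573
t = 2: p = 0.17573 + (+0.03698) = 0.21271
t = 2.5: p = 0.21271 + (+0.04015) = 0.25286
t = 3: p = 0.25286 + (+0.04177) = 0.29463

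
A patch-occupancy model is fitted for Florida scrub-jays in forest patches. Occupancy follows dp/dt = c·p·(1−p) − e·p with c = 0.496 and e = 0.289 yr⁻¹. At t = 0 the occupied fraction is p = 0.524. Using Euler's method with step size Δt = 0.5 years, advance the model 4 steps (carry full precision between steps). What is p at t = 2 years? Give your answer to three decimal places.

0.480

Update rule: p ← p + [c·p·(1−p) − e·p]·Δt with Δt = 0.5.
p: 0.52400 → 0.51014  (Δp = -0.01386)
p: 0.51014 → 0.49840  (Δp = -0.01174)
p: 0.49840 → 0.48838  (Δp = -0.01002)
p: 0.48838 → 0.47978  (Δp = -0.00860)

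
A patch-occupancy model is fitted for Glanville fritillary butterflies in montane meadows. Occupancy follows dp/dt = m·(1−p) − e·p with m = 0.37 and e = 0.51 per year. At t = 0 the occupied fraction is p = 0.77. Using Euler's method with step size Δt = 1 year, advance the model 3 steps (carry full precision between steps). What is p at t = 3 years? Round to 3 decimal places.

Update rule: p ← p + [m·(1−p) − e·p]·Δt with Δt = 1.
t = 1: p = 0.77000 + (-0.30760) = 0.46240
t = 2: p = 0.46240 + (-0.03691) = 0.42549
t = 3: p = 0.42549 + (-0.00443) = 0.42106

0.421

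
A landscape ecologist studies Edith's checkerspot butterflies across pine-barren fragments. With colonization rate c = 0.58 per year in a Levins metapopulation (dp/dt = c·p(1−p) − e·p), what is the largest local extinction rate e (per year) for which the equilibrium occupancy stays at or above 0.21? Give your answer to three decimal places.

1 − e/c ≥ 0.21 ⇒ e ≤ c(1 − 0.21) = 0.58 × 0.7900.
e_max = 0.4582.

0.458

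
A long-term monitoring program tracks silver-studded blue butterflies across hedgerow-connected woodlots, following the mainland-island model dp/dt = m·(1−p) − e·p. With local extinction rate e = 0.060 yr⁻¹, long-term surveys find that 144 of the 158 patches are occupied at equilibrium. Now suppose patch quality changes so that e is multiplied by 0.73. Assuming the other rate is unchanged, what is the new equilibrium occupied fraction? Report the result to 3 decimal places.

0.934

Observed p* = 144/158 = 0.91139.
Balance m(1−p*) = e·p* gives m = e·p*/(1−p*) = 0.060×0.91139/0.08861 = 0.61712.
New p* = m/(m+e) = 0.61712/(0.61712+0.04380) = 0.93373.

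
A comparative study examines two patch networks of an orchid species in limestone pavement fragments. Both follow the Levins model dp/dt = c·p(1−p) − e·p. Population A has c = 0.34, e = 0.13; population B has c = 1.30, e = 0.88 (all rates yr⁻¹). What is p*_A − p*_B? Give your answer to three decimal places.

0.295

A: p*_A = 1 − 0.13/0.34 = 0.6176.
B: p*_B = 1 − 0.88/1.30 = 0.3231.
p*_A − p*_B = 0.6176 − 0.3231 = 0.2946.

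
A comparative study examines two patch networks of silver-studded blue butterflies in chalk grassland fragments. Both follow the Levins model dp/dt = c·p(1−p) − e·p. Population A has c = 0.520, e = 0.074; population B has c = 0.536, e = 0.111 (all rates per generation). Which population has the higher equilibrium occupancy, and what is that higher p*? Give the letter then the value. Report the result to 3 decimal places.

A: p*_A = 1 − 0.074/0.520 = 0.8577.
B: p*_B = 1 − 0.111/0.536 = 0.7929.
A is higher at 0.8577.

A, 0.858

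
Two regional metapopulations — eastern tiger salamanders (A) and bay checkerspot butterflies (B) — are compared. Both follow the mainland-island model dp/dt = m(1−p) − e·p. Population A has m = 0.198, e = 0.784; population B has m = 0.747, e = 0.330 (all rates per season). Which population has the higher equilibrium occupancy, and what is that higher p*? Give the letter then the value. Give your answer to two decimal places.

A: p*_A = m/(m+e) = 0.198/0.9820 = 0.2016.
B: p*_B = 0.747/1.0770 = 0.6936.
B is higher at 0.6936.

B, 0.69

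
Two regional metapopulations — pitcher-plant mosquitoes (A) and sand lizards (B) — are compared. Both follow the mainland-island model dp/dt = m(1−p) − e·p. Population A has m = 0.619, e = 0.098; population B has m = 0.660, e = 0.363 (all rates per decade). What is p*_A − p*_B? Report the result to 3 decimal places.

A: p*_A = m/(m+e) = 0.619/0.7170 = 0.8633.
B: p*_B = 0.660/1.0230 = 0.6452.
p*_A − p*_B = 0.8633 − 0.6452 = 0.2182.

0.218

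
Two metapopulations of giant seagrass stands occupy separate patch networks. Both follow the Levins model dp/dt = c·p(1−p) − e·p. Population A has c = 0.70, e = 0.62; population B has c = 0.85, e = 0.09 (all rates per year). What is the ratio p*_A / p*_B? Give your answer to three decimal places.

A: p*_A = 1 − 0.62/0.70 = 0.1143.
B: p*_B = 1 − 0.09/0.85 = 0.8941.
p*_A / p*_B = 0.1143/0.8941 = 0.1278.

0.128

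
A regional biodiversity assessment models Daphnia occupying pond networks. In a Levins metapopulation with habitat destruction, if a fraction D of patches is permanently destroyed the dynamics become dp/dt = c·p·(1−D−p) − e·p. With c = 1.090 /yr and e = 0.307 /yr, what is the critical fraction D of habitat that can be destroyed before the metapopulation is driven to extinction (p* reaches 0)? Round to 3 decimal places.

0.718

The nontrivial equilibrium is p* = (1−D) − e/c; extinction occurs when this hits zero.
So D_crit = 1 − e/c = 1 − 0.307/1.090 = 1 − 0.2817 = 0.7183.
This equals the undisturbed p*, a classic result of Lande's extension.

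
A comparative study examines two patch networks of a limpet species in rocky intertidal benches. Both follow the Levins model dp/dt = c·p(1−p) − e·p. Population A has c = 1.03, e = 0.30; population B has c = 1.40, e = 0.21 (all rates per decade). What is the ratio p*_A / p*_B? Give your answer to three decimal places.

0.834

A: p*_A = 1 − 0.30/1.03 = 0.7087.
B: p*_B = 1 − 0.21/1.40 = 0.8500.
p*_A / p*_B = 0.7087/0.8500 = 0.8338.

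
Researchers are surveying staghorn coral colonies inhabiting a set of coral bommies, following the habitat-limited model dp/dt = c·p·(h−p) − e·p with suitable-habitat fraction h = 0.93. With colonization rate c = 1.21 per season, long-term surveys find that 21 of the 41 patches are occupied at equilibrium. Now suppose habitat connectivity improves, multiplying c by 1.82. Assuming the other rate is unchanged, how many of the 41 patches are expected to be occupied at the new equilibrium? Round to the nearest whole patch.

Observed p* = 21/41 = 0.51220.
Balance c(h−p*) = e gives e = 1.21×(0.93 − 0.51220) = 0.50554.
New p* = 0.93 − e/c = 0.93 − 0.50554/2.20220 = 0.70044.
Expected occupied = 41 × 0.70044 = 28.72 ≈ 29.

29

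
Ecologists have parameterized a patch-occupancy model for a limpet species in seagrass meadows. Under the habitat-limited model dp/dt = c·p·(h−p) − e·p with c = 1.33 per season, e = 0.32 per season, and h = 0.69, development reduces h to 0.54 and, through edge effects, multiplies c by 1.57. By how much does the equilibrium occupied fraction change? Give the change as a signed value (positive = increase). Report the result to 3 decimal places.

Before: p* = h − e/c = 0.69 − 0.32/1.33 = 0.69 − 0.2406 = 0.4494.
After: c = 2.0881, e = 0.32, h = 0.54; p* = 0.54 − 0.32/2.0881 = 0.3868.
Δp* = 0.3868 − 0.4494 = -0.0626.

-0.063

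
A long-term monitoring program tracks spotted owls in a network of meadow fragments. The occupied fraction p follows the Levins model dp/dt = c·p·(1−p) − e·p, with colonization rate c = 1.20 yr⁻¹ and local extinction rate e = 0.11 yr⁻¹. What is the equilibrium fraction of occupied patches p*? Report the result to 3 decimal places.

0.908

At equilibrium, colonization balances extinction: c·p*·(1−p*) = e·p*.
So p* = 1 − e/c = 1 − 0.11/1.20 = 1 − 0.0917 = 0.9083.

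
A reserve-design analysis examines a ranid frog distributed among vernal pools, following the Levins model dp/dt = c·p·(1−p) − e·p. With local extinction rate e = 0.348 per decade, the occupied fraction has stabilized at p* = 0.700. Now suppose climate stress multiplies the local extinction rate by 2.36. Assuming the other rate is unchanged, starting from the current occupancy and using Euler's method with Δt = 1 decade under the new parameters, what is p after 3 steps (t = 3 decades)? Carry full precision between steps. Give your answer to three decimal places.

Balance c(1−p*) = e gives c = e/(1 − 0.70000) = 0.348/0.30000 = 1.16000.
Starting from p₀ = 0.70000; update p ← p + (dp/dt)·Δt with the new parameters.
  1  |  dp/dt·Δt = -0.331296  |  p_1 = 0.368704
  2  |  dp/dt·Δt = -0.032806  |  p_2 = 0.335898
  3  |  dp/dt·Δt = -0.017104  |  p_3 = 0.318793

0.319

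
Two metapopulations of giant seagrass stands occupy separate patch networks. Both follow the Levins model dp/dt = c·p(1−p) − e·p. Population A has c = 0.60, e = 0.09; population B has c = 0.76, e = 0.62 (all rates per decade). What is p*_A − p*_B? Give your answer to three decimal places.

0.666

A: p*_A = 1 − 0.09/0.60 = 0.8500.
B: p*_B = 1 − 0.62/0.76 = 0.1842.
p*_A − p*_B = 0.8500 − 0.1842 = 0.6658.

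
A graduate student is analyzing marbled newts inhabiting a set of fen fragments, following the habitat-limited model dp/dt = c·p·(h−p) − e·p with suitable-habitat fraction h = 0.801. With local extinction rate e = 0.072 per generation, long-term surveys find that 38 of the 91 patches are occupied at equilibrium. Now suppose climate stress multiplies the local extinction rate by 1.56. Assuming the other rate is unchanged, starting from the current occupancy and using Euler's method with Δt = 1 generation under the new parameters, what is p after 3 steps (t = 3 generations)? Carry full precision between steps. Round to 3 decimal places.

0.373

Observed p* = 38/91 = 0.41758.
Balance c(h−p*) = e gives c = e/(0.801 − 0.41758) = 0.072/0.38342 = 0.18778.
Starting from p₀ = 0.41758; update p ← p + (dp/dt)·Δt with the new parameters.
p: 0.41758 → 0.40075  (Δp = -0.01684)
p: 0.40075 → 0.38585  (Δp = -0.01489)
p: 0.38585 → 0.37260  (Δp = -0.01326)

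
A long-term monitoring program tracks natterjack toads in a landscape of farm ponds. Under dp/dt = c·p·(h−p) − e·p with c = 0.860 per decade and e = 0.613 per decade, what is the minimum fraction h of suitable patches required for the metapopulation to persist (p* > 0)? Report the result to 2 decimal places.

p* = h − e/c is positive only when h > e/c.
h_min = e/c = 0.613/0.860 = 0.7128.

0.71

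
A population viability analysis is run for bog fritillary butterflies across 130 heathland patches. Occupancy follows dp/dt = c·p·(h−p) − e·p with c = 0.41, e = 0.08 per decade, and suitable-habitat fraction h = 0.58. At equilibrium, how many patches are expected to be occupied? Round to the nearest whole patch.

50

p* = h − e/c = 0.58 − 0.1951 = 0.3849.
Expected occupied patches = N × p* = 130 × 0.3849 = 50.03 ≈ 50.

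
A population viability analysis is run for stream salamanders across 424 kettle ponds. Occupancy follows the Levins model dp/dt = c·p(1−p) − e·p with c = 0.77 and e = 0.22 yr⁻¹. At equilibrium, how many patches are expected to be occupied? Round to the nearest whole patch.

p* = 1 − e/c = 1 − 0.22/0.77 = 0.7143.
Expected occupied patches = N × p* = 424 × 0.7143 = 302.86 ≈ 303.

303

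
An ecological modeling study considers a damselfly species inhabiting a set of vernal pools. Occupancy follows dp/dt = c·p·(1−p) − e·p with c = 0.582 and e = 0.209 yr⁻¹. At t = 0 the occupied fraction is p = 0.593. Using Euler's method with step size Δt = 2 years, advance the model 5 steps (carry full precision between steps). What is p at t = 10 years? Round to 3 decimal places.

Update rule: p ← p + [c·p·(1−p) − e·p]·Δt with Δt = 2.
p: 0.59300 → 0.62606  (Δp = +0.03306)
p: 0.62606 → 0.63687  (Δp = +0.01081)
p: 0.63687 → 0.63985  (Δp = +0.00298)
p: 0.63985 → 0.64063  (Δp = +0.00078)
p: 0.64063 → 0.64083  (Δp = +0.00020)

0.641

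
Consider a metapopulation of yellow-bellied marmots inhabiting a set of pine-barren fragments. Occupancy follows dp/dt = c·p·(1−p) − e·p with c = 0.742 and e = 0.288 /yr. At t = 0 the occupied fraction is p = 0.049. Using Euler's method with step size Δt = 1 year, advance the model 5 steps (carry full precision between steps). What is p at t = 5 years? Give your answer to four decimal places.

0.2404

Update rule: p ← p + [c·p·(1−p) − e·p]·Δt with Δt = 1.
  1  |  dp/dt·Δt = +0.020464  |  p_1 = 0.069464
  2  |  dp/dt·Δt = +0.027956  |  p_2 = 0.097421
  3  |  dp/dt·Δt = +0.037187  |  p_3 = 0.134608
  4  |  dp/dt·Δt = +0.047667  |  p_4 = 0.182275
  5  |  dp/dt·Δt = +0.058101  |  p_5 = 0.240376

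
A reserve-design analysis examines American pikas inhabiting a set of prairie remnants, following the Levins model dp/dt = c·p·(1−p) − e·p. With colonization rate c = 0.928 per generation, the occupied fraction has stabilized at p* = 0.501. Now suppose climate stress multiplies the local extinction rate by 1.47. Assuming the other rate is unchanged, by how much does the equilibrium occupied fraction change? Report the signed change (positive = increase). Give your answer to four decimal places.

-0.2345

Balance c(1−p*) = e gives e = 0.928×(1 − 0.50100) = 0.46307.
New p* = 1 − e/c = 1 − 0.68071/0.92800 = 0.26648.
Δp* = 0.26648 − 0.50100 = -0.23452.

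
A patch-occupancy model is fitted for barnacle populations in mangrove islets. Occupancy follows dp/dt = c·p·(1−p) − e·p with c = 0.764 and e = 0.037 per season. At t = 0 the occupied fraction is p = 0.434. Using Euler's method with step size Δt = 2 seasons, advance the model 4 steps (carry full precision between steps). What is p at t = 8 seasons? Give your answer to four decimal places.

0.9586

Update rule: p ← p + [c·p·(1−p) − e·p]·Δt with Δt = 2.
p: 0.43400 → 0.77723  (Δp = +0.34323)
p: 0.77723 → 0.98428  (Δp = +0.20705)
p: 0.98428 → 0.93509  (Δp = -0.04919)
p: 0.93509 → 0.95864  (Δp = +0.02355)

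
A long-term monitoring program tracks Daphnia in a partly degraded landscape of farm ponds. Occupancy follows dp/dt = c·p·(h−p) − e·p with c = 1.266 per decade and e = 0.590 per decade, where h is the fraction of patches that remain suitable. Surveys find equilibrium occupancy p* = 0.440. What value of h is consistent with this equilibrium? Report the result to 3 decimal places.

0.906

At equilibrium c(h−p*) = e, so h = p* + e/c.
h = 0.440 + 0.590/1.266 = 0.440 + 0.4660 = 0.9060.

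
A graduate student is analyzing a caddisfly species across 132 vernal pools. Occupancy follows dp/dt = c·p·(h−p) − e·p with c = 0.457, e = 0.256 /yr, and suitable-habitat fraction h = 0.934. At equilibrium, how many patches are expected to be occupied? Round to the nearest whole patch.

p* = h − e/c = 0.934 − 0.5602 = 0.3738.
Expected occupied patches = N × p* = 132 × 0.3738 = 49.34 ≈ 49.

49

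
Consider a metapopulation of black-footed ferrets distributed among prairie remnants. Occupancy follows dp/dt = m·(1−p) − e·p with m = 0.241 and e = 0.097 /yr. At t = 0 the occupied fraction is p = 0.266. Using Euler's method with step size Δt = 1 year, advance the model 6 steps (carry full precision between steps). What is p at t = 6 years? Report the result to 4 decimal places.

0.6754

Update rule: p ← p + [m·(1−p) − e·p]·Δt with Δt = 1.
p: 0.26600 → 0.41709  (Δp = +0.15109)
p: 0.41709 → 0.51711  (Δp = +0.10002)
p: 0.51711 → 0.58333  (Δp = +0.06622)
p: 0.58333 → 0.62716  (Δp = +0.04383)
p: 0.62716 → 0.65618  (Δp = +0.02902)
p: 0.65618 → 0.67539  (Δp = +0.01921)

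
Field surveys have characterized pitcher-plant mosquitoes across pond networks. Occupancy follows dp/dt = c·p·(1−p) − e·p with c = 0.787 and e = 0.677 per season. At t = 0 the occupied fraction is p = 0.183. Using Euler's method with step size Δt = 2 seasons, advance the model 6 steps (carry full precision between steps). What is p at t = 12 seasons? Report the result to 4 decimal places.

0.1471

Update rule: p ← p + [c·p·(1−p) − e·p]·Δt with Δt = 2.
t = 2: p = 0.18300 + (-0.01245) = 0.17055
t = 4: p = 0.17055 + (-0.00826) = 0.16229
t = 6: p = 0.16229 + (-0.00575) = 0.15654
t = 8: p = 0.15654 + (-0.00413) = 0.15240
t = 10: p = 0.15240 + (-0.00303) = 0.14937
t = 12: p = 0.14937 + (-0.00226) = 0.14712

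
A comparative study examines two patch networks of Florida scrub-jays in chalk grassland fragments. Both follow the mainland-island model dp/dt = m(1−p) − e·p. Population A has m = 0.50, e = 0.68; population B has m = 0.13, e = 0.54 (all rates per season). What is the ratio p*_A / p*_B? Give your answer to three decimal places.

A: p*_A = m/(m+e) = 0.50/1.1800 = 0.4237.
B: p*_B = 0.13/0.6700 = 0.1940.
p*_A / p*_B = 0.4237/0.1940 = 2.1838.

2.184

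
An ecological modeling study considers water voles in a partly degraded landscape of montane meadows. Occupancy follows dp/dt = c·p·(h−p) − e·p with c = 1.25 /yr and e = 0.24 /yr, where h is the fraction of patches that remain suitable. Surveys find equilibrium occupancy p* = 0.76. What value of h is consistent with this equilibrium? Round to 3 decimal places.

At equilibrium c(h−p*) = e, so h = p* + e/c.
h = 0.76 + 0.24/1.25 = 0.76 + 0.1920 = 0.9520.

0.952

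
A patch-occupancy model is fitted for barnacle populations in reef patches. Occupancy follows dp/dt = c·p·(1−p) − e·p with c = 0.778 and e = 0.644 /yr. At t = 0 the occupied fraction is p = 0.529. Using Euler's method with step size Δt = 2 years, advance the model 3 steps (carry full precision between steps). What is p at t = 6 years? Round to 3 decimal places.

Update rule: p ← p + [c·p·(1−p) − e·p]·Δt with Δt = 2.
p: 0.52900 → 0.23534  (Δp = -0.29366)
p: 0.23534 → 0.21223  (Δp = -0.02311)
p: 0.21223 → 0.19902  (Δp = -0.01321)

0.199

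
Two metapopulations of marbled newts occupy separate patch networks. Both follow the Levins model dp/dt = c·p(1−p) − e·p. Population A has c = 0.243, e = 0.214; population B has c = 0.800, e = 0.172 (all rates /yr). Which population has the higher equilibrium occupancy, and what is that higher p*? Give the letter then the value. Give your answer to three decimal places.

B, 0.785

A: p*_A = 1 − 0.214/0.243 = 0.1193.
B: p*_B = 1 − 0.172/0.800 = 0.7850.
B is higher at 0.7850.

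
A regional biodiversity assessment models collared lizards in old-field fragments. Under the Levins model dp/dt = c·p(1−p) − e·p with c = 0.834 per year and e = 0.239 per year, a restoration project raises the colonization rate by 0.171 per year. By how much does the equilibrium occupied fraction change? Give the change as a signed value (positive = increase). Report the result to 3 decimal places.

0.049

Before: p* = 1 − 0.239/0.834 = 0.7134.
After the change, c = 1.005, e = 0.239, so p* = 1 − 0.239/1.005 = 0.7622.
Δp* = 0.7622 − 0.7134 = +0.0488.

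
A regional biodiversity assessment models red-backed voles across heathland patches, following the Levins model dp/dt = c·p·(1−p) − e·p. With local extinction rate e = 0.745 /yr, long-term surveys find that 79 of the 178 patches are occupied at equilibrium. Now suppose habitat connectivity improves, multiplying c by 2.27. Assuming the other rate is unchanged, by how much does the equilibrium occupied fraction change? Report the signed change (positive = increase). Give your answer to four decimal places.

Observed p* = 79/178 = 0.44382.
Balance c(1−p*) = e gives c = e/(1 − 0.44382) = 0.745/0.55618 = 1.33949.
New p* = 1 − e/c = 1 − 0.74500/3.04064 = 0.75499.
Δp* = 0.75499 − 0.44382 = +0.31117.

0.3112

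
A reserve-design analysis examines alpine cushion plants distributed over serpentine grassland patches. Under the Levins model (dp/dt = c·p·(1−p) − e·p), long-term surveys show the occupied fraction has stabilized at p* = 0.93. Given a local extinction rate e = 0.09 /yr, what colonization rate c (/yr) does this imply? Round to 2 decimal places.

1.29

At equilibrium c(1−p*) = e, so c = e/(1−p*).
c = 0.09/(1 − 0.93) = 0.09/0.0700 = 1.2857.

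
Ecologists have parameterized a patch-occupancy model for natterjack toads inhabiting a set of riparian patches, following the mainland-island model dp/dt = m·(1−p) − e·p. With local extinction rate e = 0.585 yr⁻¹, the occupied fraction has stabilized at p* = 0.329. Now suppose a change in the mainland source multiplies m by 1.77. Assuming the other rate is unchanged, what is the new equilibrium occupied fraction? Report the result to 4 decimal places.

0.4646

Balance m(1−p*) = e·p* gives m = e·p*/(1−p*) = 0.585×0.32900/0.67100 = 0.28683.
New p* = m/(m+e) = 0.50769/(0.50769+0.58500) = 0.46462.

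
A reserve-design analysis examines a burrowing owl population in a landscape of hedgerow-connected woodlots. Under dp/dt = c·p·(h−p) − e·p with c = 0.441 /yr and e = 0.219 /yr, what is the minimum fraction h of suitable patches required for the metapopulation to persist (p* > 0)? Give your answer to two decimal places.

p* = h − e/c is positive only when h > e/c.
h_min = e/c = 0.219/0.441 = 0.4966.

0.50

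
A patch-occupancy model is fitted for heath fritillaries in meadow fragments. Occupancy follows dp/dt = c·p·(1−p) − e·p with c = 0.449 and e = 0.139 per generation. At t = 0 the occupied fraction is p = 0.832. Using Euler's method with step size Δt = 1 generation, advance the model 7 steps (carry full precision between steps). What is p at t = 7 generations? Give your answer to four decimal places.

Update rule: p ← p + [c·p·(1−p) − e·p]·Δt with Δt = 1.
step 1: Δp = -0.05289, p = 0.77911
step 2: Δp = -0.03103, p = 0.74809
step 3: Δp = -0.01937, p = 0.72872
step 4: Δp = -0.01253, p = 0.71619
step 5: Δp = -0.00829, p = 0.70790
step 6: Δp = -0.00556, p = 0.70235
step 7: Δp = -0.00376, p = 0.69859

0.6986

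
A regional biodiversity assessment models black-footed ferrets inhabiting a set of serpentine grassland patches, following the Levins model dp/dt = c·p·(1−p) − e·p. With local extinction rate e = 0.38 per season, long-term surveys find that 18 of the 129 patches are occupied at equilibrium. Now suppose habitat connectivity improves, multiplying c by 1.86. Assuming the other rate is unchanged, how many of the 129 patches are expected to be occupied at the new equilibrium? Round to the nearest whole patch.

69

Observed p* = 18/129 = 0.13953.
Balance c(1−p*) = e gives c = e/(1 − 0.13953) = 0.38/0.86047 = 0.44162.
New p* = 1 − e/c = 1 − 0.38000/0.82141 = 0.53738.
Expected occupied = 129 × 0.53738 = 69.32 ≈ 69.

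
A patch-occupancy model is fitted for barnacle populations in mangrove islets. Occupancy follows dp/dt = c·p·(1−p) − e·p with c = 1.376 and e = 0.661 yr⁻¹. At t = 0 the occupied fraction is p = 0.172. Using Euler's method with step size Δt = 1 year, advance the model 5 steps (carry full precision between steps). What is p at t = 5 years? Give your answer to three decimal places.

0.507

Update rule: p ← p + [c·p·(1−p) − e·p]·Δt with Δt = 1.
p: 0.17200 → 0.25427  (Δp = +0.08227)
p: 0.25427 → 0.34711  (Δp = +0.09284)
p: 0.34711 → 0.42951  (Δp = +0.08240)
p: 0.42951 → 0.48277  (Δp = +0.05326)
p: 0.48277 → 0.50725  (Δp = +0.02448)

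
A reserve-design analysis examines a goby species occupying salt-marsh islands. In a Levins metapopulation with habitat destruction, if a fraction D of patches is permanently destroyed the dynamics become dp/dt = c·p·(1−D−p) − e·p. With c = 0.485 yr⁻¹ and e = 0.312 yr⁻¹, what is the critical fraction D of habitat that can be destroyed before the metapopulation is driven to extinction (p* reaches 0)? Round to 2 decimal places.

The nontrivial equilibrium is p* = (1−D) − e/c; extinction occurs when this hits zero.
So D_crit = 1 − e/c = 1 − 0.312/0.485 = 1 − 0.6433 = 0.3567.
Note this equals the original equilibrium occupancy — the Levins extinction-debt result.

0.36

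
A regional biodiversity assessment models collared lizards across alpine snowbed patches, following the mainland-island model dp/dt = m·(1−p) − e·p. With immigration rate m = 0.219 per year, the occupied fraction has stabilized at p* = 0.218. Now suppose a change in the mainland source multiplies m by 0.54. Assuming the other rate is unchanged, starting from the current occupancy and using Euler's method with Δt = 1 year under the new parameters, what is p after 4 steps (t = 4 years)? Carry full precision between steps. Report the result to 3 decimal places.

Balance m(1−p*) = e·p* gives e = m(1−p*)/p* = 0.219×0.78200/0.21800 = 0.78559.
Starting from p₀ = 0.21800; update p ← p + (dp/dt)·Δt with the new parameters.
p: 0.21800 → 0.13922  (Δp = -0.07878)
p: 0.13922 → 0.13165  (Δp = -0.00757)
p: 0.13165 → 0.13092  (Δp = -0.00073)
p: 0.13092 → 0.13085  (Δp = -0.00007)

0.131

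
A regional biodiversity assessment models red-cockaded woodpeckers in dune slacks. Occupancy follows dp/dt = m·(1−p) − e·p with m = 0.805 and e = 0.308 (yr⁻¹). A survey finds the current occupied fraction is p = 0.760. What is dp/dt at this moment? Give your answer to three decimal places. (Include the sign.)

Colonization term: m·(1−p) = 0.805×0.2400 = 0.19320.
Extinction term: e·p = 0.23408.
dp/dt = 0.19320 − 0.23408 = -0.04088.

-0.041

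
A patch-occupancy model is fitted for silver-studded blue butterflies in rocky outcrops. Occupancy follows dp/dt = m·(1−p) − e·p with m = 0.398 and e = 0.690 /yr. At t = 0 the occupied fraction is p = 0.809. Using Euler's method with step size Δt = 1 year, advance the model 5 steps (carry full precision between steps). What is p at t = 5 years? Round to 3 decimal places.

0.366

Update rule: p ← p + [m·(1−p) − e·p]·Δt with Δt = 1.
p: 0.80900 → 0.32681  (Δp = -0.48219)
p: 0.32681 → 0.36924  (Δp = +0.04243)
p: 0.36924 → 0.36551  (Δp = -0.00373)
p: 0.36551 → 0.36584  (Δp = +0.00033)
p: 0.36584 → 0.36581  (Δp = -0.00003)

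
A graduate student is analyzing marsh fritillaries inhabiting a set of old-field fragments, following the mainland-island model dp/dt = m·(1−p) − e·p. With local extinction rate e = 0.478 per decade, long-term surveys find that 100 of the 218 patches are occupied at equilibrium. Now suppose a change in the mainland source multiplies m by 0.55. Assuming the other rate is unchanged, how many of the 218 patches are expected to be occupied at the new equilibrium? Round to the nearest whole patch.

69

Observed p* = 100/218 = 0.45872.
Balance m(1−p*) = e·p* gives m = e·p*/(1−p*) = 0.478×0.45872/0.54128 = 0.40509.
New p* = m/(m+e) = 0.22280/(0.22280+0.47800) = 0.31792.
Expected occupied = 218 × 0.31792 = 69.31 ≈ 69.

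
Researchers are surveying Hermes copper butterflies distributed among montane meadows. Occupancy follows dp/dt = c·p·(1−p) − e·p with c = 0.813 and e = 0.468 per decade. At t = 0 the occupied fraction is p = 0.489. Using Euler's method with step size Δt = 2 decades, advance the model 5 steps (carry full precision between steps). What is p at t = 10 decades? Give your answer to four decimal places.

0.4245

Update rule: p ← p + [c·p·(1−p) − e·p]·Δt with Δt = 2.
t = 2: p = 0.48900 + (-0.05140) = 0.43760
t = 4: p = 0.43760 + (-0.00942) = 0.42817
t = 6: p = 0.42817 + (-0.00266) = 0.42551
t = 8: p = 0.42551 + (-0.00080) = 0.42471
t = 10: p = 0.42471 + (-0.00025) = 0.42446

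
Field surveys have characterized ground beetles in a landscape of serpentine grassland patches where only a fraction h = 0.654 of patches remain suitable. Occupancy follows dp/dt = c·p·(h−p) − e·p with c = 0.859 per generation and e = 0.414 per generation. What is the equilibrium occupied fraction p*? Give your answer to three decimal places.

0.172

Setting dp/dt = 0 and dividing by p* gives c·(h−p*) = e.
So p* = h − e/c = 0.654 − 0.414/0.859 = 0.654 − 0.4820 = 0.1720.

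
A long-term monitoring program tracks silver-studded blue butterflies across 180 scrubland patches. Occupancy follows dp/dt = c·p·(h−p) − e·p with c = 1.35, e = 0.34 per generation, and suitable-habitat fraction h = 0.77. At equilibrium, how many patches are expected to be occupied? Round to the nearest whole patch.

93

p* = h − e/c = 0.77 − 0.2519 = 0.5181.
Expected occupied patches = N × p* = 180 × 0.5181 = 93.27 ≈ 93.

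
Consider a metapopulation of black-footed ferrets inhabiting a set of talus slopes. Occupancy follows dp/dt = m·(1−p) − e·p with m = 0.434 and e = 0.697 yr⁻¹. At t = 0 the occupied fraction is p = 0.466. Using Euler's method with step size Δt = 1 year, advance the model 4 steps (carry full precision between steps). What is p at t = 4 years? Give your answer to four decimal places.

0.3838

Update rule: p ← p + [m·(1−p) − e·p]·Δt with Δt = 1.
step 1: Δp = -0.09305, p = 0.37295
step 2: Δp = +0.01219, p = 0.38514
step 3: Δp = -0.00160, p = 0.38355
step 4: Δp = +0.00021, p = 0.38376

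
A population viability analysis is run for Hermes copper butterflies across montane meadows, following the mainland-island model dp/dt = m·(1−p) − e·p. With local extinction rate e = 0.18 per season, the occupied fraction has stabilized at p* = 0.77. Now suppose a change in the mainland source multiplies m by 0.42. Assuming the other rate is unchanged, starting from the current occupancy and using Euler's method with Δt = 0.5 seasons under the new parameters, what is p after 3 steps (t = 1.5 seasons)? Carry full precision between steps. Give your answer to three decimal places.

0.674

Balance m(1−p*) = e·p* gives m = e·p*/(1−p*) = 0.18×0.77000/0.23000 = 0.60261.
Starting from p₀ = 0.77000; update p ← p + (dp/dt)·Δt with the new parameters.
t = 0.5: p = 0.77000 + (-0.04019) = 0.72981
t = 1: p = 0.72981 + (-0.03149) = 0.69832
t = 1.5: p = 0.69832 + (-0.02467) = 0.67364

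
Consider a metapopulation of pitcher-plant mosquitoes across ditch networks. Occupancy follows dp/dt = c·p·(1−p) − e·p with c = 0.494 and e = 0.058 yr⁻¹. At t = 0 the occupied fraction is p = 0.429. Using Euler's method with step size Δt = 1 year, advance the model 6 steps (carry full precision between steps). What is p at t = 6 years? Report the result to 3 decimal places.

Update rule: p ← p + [c·p·(1−p) − e·p]·Δt with Δt = 1.
p: 0.42900 → 0.52513  (Δp = +0.09613)
p: 0.52513 → 0.61786  (Δp = +0.09273)
p: 0.61786 → 0.69866  (Δp = +0.08080)
p: 0.69866 → 0.76214  (Δp = +0.06348)
p: 0.76214 → 0.80749  (Δp = +0.04535)
p: 0.80749 → 0.83745  (Δp = +0.02996)

0.837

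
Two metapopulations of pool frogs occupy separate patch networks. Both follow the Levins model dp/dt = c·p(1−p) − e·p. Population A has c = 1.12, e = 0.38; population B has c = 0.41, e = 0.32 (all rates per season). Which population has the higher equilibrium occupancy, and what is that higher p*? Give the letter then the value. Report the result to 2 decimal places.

A, 0.66

A: p*_A = 1 − 0.38/1.12 = 0.6607.
B: p*_B = 1 − 0.32/0.41 = 0.2195.
A is higher at 0.6607.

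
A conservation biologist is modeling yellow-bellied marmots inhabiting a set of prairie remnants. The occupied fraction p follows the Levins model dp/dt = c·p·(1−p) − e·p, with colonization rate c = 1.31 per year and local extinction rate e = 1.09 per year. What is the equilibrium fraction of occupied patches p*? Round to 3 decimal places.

Setting dp/dt = 0 and dividing through by p* gives c·(1−p*) = e.
So p* = 1 − e/c = 1 − 1.09/1.31 = 1 − 0.8321 = 0.1679.

0.168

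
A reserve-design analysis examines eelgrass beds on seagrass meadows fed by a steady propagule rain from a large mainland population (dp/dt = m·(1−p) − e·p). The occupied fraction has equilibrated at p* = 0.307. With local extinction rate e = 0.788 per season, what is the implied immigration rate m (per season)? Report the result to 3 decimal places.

0.349

At equilibrium m(1−p*) = e·p*, so m = e·p*/(1−p*).
m = 0.788 × 0.307 / 0.6930 = 0.2419/0.6930 = 0.3491.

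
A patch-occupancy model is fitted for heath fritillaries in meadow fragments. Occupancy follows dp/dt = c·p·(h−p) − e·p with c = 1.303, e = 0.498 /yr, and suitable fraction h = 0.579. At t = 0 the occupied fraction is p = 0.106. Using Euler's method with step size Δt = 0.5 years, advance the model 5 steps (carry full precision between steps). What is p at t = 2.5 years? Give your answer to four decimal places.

Update rule: p ← p + [c·p·(h−p) − e·p]·Δt with Δt = 0.5.
  1  |  dp/dt·Δt = +0.006271  |  p_1 = 0.112271
  2  |  dp/dt·Δt = +0.006183  |  p_2 = 0.118454
  3  |  dp/dt·Δt = +0.006047  |  p_3 = 0.124501
  4  |  dp/dt·Δt = +0.005865  |  p_4 = 0.130365
  5  |  dp/dt·Δt = +0.005643  |  p_5 = 0.136008

0.1360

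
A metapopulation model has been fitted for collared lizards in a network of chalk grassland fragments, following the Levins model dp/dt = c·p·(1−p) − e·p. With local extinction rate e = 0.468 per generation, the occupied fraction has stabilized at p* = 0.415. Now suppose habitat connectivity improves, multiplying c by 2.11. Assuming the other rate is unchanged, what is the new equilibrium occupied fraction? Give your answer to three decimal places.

0.723

Balance c(1−p*) = e gives c = e/(1 − 0.41500) = 0.468/0.58500 = 0.80000.
New p* = 1 − e/c = 1 − 0.46800/1.68800 = 0.72275.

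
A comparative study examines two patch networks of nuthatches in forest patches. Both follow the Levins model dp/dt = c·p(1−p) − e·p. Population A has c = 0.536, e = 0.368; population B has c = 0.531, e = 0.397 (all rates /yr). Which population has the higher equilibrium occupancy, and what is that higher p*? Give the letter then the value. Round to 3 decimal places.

A: p*_A = 1 − 0.368/0.536 = 0.3134.
B: p*_B = 1 − 0.397/0.531 = 0.2524.
A is higher at 0.3134.

A, 0.313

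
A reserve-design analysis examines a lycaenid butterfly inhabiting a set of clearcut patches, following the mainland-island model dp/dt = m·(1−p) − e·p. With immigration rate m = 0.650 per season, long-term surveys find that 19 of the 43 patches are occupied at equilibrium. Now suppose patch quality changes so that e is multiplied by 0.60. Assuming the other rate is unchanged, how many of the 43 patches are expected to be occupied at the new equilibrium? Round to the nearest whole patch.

Observed p* = 19/43 = 0.44186.
Balance m(1−p*) = e·p* gives e = m(1−p*)/p* = 0.650×0.55814/0.44186 = 0.82105.
New p* = m/(m+e) = 0.65000/(0.65000+0.49263) = 0.56886.
Expected occupied = 43 × 0.56886 = 24.46 ≈ 24.

24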